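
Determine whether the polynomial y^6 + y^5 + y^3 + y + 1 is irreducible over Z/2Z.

Write h(y) = y^6 + y^5 + y^3 + y + 1.
Check for roots in Z/2Z: h(0) = 1; h(1) = 1.
No roots, so no linear factors.
Monic irreducibles of degree 2 over GF(2): y^2 + y + 1.
y^2 + y + 1 divides h: h(y) = (y^2 + y + 1)·(y^4 + y^2 + 1).

No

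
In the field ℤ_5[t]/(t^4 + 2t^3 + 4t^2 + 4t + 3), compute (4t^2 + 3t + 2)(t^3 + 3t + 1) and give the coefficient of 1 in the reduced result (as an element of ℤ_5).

2

Multiply in ℤ_5[t]: (4t^2 + 3t + 2)·(t^3 + 3t + 1) = 4t^5 + 3t^4 + 4t^3 + 3t^2 + 4t + 2.
Reduce using t^4 ≡ 3t^3 + t^2 + t + 2 (mod t^4 + 2t^3 + 4t^2 + 4t + 3).
Reduced: 3t^3 + 2t^2 + 2t + 2.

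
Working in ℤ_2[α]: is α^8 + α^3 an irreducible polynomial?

No

Write g(α) = α^8 + α^3.
Check for roots in ℤ_2: g(0) = 0 → root; g(1) = 0 → root.
g(0) = 0, so (α) divides g(α); g is reducible.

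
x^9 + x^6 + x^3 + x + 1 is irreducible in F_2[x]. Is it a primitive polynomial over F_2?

No

Write f(x) = x^9 + x^6 + x^3 + x + 1.
|GF(2^9)^×| = 2^9 − 1 = 511. Prime factorization: 511 = 7·73.
f is primitive ⇔ x has order 511 in GF(2)[x]/(f), i.e. x^(511/q) ≠ 1 for each prime q | 511.
x^(73) mod f = 1
x^(7) mod f = x^7.
Since x^(73) = 1, the order of x divides 73 < 511; not primitive.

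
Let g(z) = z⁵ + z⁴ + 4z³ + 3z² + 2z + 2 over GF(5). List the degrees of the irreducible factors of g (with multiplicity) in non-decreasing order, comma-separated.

Roots in GF(5): g(0) = 2; g(1) = 3; g(2) = 3; g(3) = 2; g(4) = 4.
Complete factorization: g(z) = (z⁵ + z⁴ + 4z³ + 3z² + 2z + 2).
Factor degrees with multiplicity: 5 = 5.

5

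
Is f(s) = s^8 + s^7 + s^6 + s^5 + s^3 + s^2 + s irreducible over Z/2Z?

No

Check for roots in Z/2Z: f(0) = 0 → root; f(1) = 1.
f(0) = 0, so (s) divides f(s); f is reducible.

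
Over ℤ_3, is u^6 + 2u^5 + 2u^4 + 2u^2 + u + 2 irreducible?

Yes

Write m(u) = u^6 + 2u^5 + 2u^4 + 2u^2 + u + 2.
Check for roots in ℤ_3: m(0) = 2; m(1) = 1; m(2) = 1.
No roots, so no linear factors.
Monic irreducibles of degree 2 over GF(3): u^2 + 1, u^2 + u + 2, u^2 + 2u + 2.
None of them divide m (all give nonzero remainder).
Degree-3 irreducible divisors: test the 8 monic irreducibles of degree 3 over GF(3).
None of them divide m (all give nonzero remainder).
No irreducible factor of degree ≤ 3 exists, so m is irreducible over GF(3).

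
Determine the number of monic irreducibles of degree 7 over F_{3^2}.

By the necklace-counting formula, N_9(7) = (1/7) Σ_{d|7} μ(7/d)·9^d.
Divisors of 7: 1, 7; μ(7/d) for each: -1, 1.
Σ = − 9^1 + 9^7 = 4782960.
N = 4782960/7 = 683280.

683280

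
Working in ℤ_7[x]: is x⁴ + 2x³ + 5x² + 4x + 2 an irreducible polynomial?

Write h(x) = x⁴ + 2x³ + 5x² + 4x + 2.
Check for roots in ℤ_7: h(0) = 2; h(1) = 0 → root; h(2) = 6; h(3) = 5; h(4) = 6; h(5) = 0 → root; h(6) = 2.
h(1) = 0, so (x − 1) divides h(x); h is reducible.

No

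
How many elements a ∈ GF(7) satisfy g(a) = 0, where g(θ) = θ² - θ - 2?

2

Evaluate at each of the 7 elements of GF(7):
g(0) = 5; g(1) = 5; g(2) = 0 → root; g(3) = 4; g(4) = 3; g(5) = 4; g(6) = 0 → root.
Roots: {2, 6}.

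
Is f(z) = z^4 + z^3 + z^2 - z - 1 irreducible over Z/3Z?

Check for roots in Z/3Z: f(0) = 2; f(1) = 1; f(2) = 1.
No roots, so no linear factors.
Monic irreducibles of degree 2 over GF(3): z^2 + 1, z^2 + z - 1, z^2 - z - 1.
None of them divide f (all give nonzero remainder).
No irreducible factor of degree ≤ 2 exists, so f is irreducible over GF(3).

Yes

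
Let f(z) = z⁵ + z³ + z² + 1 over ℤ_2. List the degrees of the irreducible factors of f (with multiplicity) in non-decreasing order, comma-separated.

1, 1, 1, 2

Roots in ℤ_2: f(0) = 1; f(1) = 0 → root.
Linear factors from roots: (z + 1).
Complete factorization: f(z) = (z + 1)^3·(z² + z + 1).
Factor degrees with multiplicity: 1 + 1 + 1 + 2 = 5.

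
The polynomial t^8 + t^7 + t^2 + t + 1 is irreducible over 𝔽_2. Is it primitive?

Write f(t) = t^8 + t^7 + t^2 + t + 1.
|GF(2^8)^×| = 2^8 − 1 = 255. Prime factorization: 255 = 3·5·17.
f is primitive ⇔ t has order 255 in GF(2)[t]/(f), i.e. t^(255/q) ≠ 1 for each prime q | 255.
t^(85) mod f = t^7 + t^5 + t^3 + t.
t^(51) mod f = t^6 + t^5 + t^3 + t^2.
t^(15) mod f = t^7 + t^6 + t^5 + t^4 + t^2.
None equal 1, so t has full order 255; f is primitive.

Yes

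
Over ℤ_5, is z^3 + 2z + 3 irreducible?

No

Write g(z) = z^3 + 2z + 3.
Check for roots in ℤ_5: g(0) = 3; g(1) = 1; g(2) = 0 → root; g(3) = 1; g(4) = 0 → root.
g(2) = 0, so (z − 2) divides g(z); g is reducible.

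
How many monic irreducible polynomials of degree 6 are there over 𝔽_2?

x^(2^6) − x is the product of all monic irreducibles of degree dividing 6; Möbius inversion gives N = (1/6) Σ μ(6/d)·2^d.
Divisors of 6: 1, 2, 3, 6; μ(6/d) for each: 1, -1, -1, 1.
Σ = 2^1 − 2^2 − 2^3 + 2^6 = 54.
N = 54/6 = 9.

9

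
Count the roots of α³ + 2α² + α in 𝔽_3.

2

Write P(α) = α³ + 2α² + α.
Evaluate at each of the 3 elements of 𝔽_3:
P(0) = 0 → root; P(1) = 1; P(2) = 0 → root.
Roots: {0, 2}.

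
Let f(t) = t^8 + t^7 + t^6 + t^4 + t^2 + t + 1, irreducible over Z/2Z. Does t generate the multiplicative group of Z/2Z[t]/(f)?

No

|GF(2^8)^×| = 2^8 − 1 = 255. Prime factorization: 255 = 3·5·17.
f is primitive ⇔ t has order 255 in GF(2)[t]/(f), i.e. t^(255/q) ≠ 1 for each prime q | 255.
t^(85) mod f = 1
t^(51) mod f = 1
t^(15) mod f = t^7 + t^4 + t^3 + t^2 + t.
Since t^(85) = 1, the order of t divides 85 < 255; not primitive.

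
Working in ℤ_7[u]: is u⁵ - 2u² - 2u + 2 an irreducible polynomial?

Yes

Write f(u) = u⁵ - 2u² - 2u + 2.
Check for roots in ℤ_7: f(0) = 2; f(1) = 6; f(2) = 1; f(3) = 4; f(4) = 6; f(5) = 1; f(6) = 1.
No roots, so no linear factors.
Degree-2 irreducible divisors: test the 21 monic irreducibles of degree 2 over GF(7).
None of them divide f (all give nonzero remainder).
No irreducible factor of degree ≤ 2 exists, so f is irreducible over GF(7).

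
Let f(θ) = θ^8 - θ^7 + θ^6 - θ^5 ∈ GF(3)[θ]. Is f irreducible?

Check for roots in GF(3): f(0) = 0 → root; f(1) = 0 → root; f(2) = 1.
f(0) = 0, so (θ) divides f(θ); f is reducible.

No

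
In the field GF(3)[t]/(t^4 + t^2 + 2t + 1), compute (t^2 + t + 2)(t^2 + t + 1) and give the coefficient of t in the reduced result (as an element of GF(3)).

Multiply in GF(3)[t]: (t^2 + t + 2)·(t^2 + t + 1) = t^4 + 2t^3 + t^2 + 2.
Reduce using t^4 ≡ 2t^2 + t + 2 (mod t^4 + t^2 + 2t + 1).
Reduced: 2t^3 + t + 1.

1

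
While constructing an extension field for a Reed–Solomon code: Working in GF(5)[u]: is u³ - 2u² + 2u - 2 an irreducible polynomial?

Yes

Write h(u) = u³ - 2u² + 2u - 2.
Check for roots in GF(5): h(0) = 3; h(1) = 4; h(2) = 2; h(3) = 3; h(4) = 3.
No roots. A degree-3 polynomial over a field with no linear factor is irreducible.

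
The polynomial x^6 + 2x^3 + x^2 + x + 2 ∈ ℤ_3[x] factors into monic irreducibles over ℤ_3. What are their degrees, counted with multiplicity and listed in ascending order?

6

Write g(x) = x^6 + 2x^3 + x^2 + x + 2.
Roots in ℤ_3: g(0) = 2; g(1) = 1; g(2) = 1.
Complete factorization: g(x) = (x^6 + 2x^3 + x^2 + x + 2).
Factor degrees with multiplicity: 6 = 6.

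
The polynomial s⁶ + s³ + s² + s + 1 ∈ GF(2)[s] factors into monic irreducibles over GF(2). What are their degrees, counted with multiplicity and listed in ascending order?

2, 4

Write g(s) = s⁶ + s³ + s² + s + 1.
Roots in GF(2): g(0) = 1; g(1) = 1.
Complete factorization: g(s) = (s² + s + 1)·(s⁴ + s³ + 1).
Factor degrees with multiplicity: 2 + 4 = 6.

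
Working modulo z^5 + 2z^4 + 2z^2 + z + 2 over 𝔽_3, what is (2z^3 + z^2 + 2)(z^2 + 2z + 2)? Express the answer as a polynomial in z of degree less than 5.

Multiply in 𝔽_3[z]: (2z^3 + z^2 + 2)·(z^2 + 2z + 2) = 2z^5 + 2z^4 + z^2 + z + 1.
Reduce using z^5 ≡ z^4 + z^2 + 2z + 1 (mod z^5 + 2z^4 + 2z^2 + z + 2).
Reduced: z^4 + 2z.

z^4 + 2z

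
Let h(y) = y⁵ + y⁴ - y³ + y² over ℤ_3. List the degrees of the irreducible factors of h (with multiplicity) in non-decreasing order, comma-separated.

Roots in ℤ_3: h(0) = 0 → root; h(1) = 2; h(2) = 2.
Linear factors from roots: (y).
Complete factorization: h(y) = (y)^2·(y³ + y² - y + 1).
Factor degrees with multiplicity: 1 + 1 + 3 = 5.

1, 1, 3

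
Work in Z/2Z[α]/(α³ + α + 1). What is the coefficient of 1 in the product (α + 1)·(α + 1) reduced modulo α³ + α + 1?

Multiply in Z/2Z[α]: (α + 1)·(α + 1) = α² + 1.
Reduced: α² + 1.

1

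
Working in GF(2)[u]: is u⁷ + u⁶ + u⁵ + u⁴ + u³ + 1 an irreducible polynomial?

No

Write g(u) = u⁷ + u⁶ + u⁵ + u⁴ + u³ + 1.
Check for roots in GF(2): g(0) = 1; g(1) = 0 → root.
g(1) = 0, so (u − 1) divides g(u); g is reducible.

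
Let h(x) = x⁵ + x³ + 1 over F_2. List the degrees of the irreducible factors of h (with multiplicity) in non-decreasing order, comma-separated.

Roots in F_2: h(0) = 1; h(1) = 1.
Complete factorization: h(x) = (x⁵ + x³ + 1).
Factor degrees with multiplicity: 5 = 5.

5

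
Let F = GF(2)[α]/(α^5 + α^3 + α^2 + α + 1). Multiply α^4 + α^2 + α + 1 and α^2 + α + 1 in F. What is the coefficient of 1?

Multiply in GF(2)[α]: (α^4 + α^2 + α + 1)·(α^2 + α + 1) = α^6 + α^5 + α^2 + 1.
Reduce using α^5 ≡ α^3 + α^2 + α + 1 (mod α^5 + α^3 + α^2 + α + 1).
Reduced: α^4 + α^2.

0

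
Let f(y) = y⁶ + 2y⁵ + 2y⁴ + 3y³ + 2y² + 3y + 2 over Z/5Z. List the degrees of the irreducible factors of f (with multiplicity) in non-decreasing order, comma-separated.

Roots in Z/5Z: f(0) = 2; f(1) = 0 → root; f(2) = 0 → root; f(3) = 2; f(4) = 4.
Linear factors from roots: (y + 4), (y + 3).
Complete factorization: f(y) = (y + 3)·(y + 4)^2·(y³ + y² + y + 4).
Factor degrees with multiplicity: 1 + 1 + 1 + 3 = 6.

1, 1, 1, 3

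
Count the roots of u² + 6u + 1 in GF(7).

Write P(u) = u² + 6u + 1.
Evaluate at each of the 7 elements of GF(7):
P(0) = 1; P(1) = 1; P(2) = 3; P(3) = 0 → root; P(4) = 6; P(5) = 0 → root; P(6) = 3.
Roots: {3, 5}.

2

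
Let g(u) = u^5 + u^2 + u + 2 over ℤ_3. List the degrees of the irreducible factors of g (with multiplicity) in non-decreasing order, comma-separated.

5

Roots in ℤ_3: g(0) = 2; g(1) = 2; g(2) = 1.
Complete factorization: g(u) = (u^5 + u^2 + u + 2).
Factor degrees with multiplicity: 5 = 5.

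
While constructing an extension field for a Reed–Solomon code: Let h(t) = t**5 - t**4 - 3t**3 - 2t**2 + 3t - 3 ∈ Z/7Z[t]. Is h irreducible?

Check for roots in Z/7Z: h(0) = 4; h(1) = 2; h(2) = 1; h(3) = 6; h(4) = 0 → root; h(5) = 1; h(6) = 0 → root.
h(4) = 0, so (t − 4) divides h(t); h is reducible.

No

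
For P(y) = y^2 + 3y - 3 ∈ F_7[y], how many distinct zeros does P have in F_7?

Evaluate at each of the 7 elements of F_7:
P(0) = 4; P(1) = 1; P(2) = 0 → root; P(3) = 1; P(4) = 4; P(5) = 2; P(6) = 2.
Roots: {2}.

1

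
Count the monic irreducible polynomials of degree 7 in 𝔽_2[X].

18

The number of monic irreducibles of degree 7 over GF(2) is (1/7)·Σ_{d∣7} μ(7/d) 2^d.
Divisors of 7: 1, 7; μ(7/d) for each: -1, 1.
Σ = − 2^1 + 2^7 = 126.
N = 126/7 = 18.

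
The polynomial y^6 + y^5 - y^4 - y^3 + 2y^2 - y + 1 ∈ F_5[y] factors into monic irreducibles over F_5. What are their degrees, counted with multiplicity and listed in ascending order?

Write g(y) = y^6 + y^5 - y^4 - y^3 + 2y^2 - y + 1.
Roots in F_5: g(0) = 1; g(1) = 2; g(2) = 4; g(3) = 0 → root; g(4) = 4.
Linear factors from roots: (y + 2).
Complete factorization: g(y) = (y + 2)·(y^2 + 2)·(y^3 - y^2 - y - 1).
Factor degrees with multiplicity: 1 + 2 + 3 = 6.

1, 2, 3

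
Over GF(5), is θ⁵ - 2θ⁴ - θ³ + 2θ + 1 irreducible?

Write f(θ) = θ⁵ - 2θ⁴ - θ³ + 2θ + 1.
Check for roots in GF(5): f(0) = 1; f(1) = 1; f(2) = 2; f(3) = 1; f(4) = 2.
No roots, so no linear factors.
Degree-2 irreducible divisors: test the 10 monic irreducibles of degree 2 over GF(5).
None of them divide f (all give nonzero remainder).
No irreducible factor of degree ≤ 2 exists, so f is irreducible over GF(5).

Yes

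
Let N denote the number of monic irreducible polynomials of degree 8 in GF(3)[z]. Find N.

810

By the necklace-counting formula, N_3(8) = (1/8) Σ_{d|8} μ(8/d)·3^d.
Divisors of 8: 1, 2, 4, 8; μ(8/d) for each: 0, 0, -1, 1.
Σ = − 3^4 + 3^8 = 6480.
N = 6480/8 = 810.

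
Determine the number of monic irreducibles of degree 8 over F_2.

Gauss's count: N_{2}(8) = (1/8) Σ_{d|8} μ(8/d)·2^d.
Divisors of 8: 1, 2, 4, 8; μ(8/d) for each: 0, 0, -1, 1.
Σ = − 2^4 + 2^8 = 240.
N = 240/8 = 30.

30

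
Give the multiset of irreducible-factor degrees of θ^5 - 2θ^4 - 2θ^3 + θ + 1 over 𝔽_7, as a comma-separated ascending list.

1, 4

Write f(θ) = θ^5 - 2θ^4 - 2θ^3 + θ + 1.
Linear factors from roots: (θ + 2).
Complete factorization: f(θ) = (θ + 2)·(θ^4 + 3θ^3 - θ^2 + 2θ - 3).
Factor degrees with multiplicity: 1 + 4 = 5.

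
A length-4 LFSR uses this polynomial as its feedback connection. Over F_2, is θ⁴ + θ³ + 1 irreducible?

Write h(θ) = θ⁴ + θ³ + 1.
Check for roots in F_2: h(0) = 1; h(1) = 1.
No roots, so no linear factors.
Monic irreducibles of degree 2 over GF(2): θ² + θ + 1.
None of them divide h (all give nonzero remainder).
No irreducible factor of degree ≤ 2 exists, so h is irreducible over GF(2).

Yes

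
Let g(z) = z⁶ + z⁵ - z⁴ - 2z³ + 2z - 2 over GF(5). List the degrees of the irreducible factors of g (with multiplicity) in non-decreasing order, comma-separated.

2, 4

Roots in GF(5): g(0) = 3; g(1) = 4; g(2) = 1; g(3) = 1; g(4) = 2.
Complete factorization: g(z) = (z² + 2z - 2)·(z⁴ - z³ - 2z² + 1).
Factor degrees with multiplicity: 2 + 4 = 6.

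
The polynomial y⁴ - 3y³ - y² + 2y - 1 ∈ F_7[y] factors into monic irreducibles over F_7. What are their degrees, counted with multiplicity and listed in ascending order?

1, 3

Write h(y) = y⁴ - 3y³ - y² + 2y - 1.
Linear factors from roots: (y + 1).
Complete factorization: h(y) = (y + 1)·(y³ + 3y² + 3y - 1).
Factor degrees with multiplicity: 1 + 3 = 4.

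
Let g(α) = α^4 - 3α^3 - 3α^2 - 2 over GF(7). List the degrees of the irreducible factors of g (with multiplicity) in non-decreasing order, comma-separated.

Linear factors from roots: (α - 1), (α + 3).
Complete factorization: g(α) = (α + 3)·(α - 1)·(α^2 + 2α + 3).
Factor degrees with multiplicity: 1 + 1 + 2 = 4.

1, 1, 2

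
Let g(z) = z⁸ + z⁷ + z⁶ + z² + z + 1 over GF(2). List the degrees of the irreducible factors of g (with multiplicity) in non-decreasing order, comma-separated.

1, 1, 2, 2, 2

Roots in GF(2): g(0) = 1; g(1) = 0 → root.
Linear factors from roots: (z + 1).
Complete factorization: g(z) = (z + 1)^2·(z² + z + 1)^3.
Factor degrees with multiplicity: 1 + 1 + 2 + 2 + 2 = 8.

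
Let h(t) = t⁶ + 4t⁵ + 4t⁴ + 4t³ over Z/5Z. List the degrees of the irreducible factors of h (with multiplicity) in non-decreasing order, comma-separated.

Roots in Z/5Z: h(0) = 0 → root; h(1) = 3; h(2) = 3; h(3) = 3; h(4) = 2.
Linear factors from roots: (t).
Complete factorization: h(t) = (t)^3·(t³ + 4t² + 4t + 4).
Factor degrees with multiplicity: 1 + 1 + 1 + 3 = 6.

1, 1, 1, 3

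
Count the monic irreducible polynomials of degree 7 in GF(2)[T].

18

x^(2^7) − x is the product of all monic irreducibles of degree dividing 7; Möbius inversion gives N = (1/7) Σ μ(7/d)·2^d.
Divisors of 7: 1, 7; μ(7/d) for each: -1, 1.
Σ = − 2^1 + 2^7 = 126.
N = 126/7 = 18.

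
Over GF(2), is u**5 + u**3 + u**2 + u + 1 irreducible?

Write h(u) = u**5 + u**3 + u**2 + u + 1.
Check for roots in GF(2): h(0) = 1; h(1) = 1.
No roots, so no linear factors.
Monic irreducibles of degree 2 over GF(2): u**2 + u + 1.
None of them divide h (all give nonzero remainder).
No irreducible factor of degree ≤ 2 exists, so h is irreducible over GF(2).

Yes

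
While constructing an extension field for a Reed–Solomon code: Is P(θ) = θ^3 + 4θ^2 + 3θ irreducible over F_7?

Check for roots in F_7: P(0) = 0 → root; P(1) = 1; P(2) = 2; P(3) = 2; P(4) = 0 → root; P(5) = 2; P(6) = 0 → root.
P(0) = 0, so (θ) divides P(θ); P is reducible.

No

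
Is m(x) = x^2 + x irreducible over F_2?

Check for roots in F_2: m(0) = 0 → root; m(1) = 0 → root.
m(0) = 0, so (x) divides m(x); m is reducible.

No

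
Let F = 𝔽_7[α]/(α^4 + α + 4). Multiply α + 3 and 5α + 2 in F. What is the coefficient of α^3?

0

Multiply in 𝔽_7[α]: (α + 3)·(5α + 2) = 5α^2 + 3α + 6.
Reduced: 5α^2 + 3α + 6.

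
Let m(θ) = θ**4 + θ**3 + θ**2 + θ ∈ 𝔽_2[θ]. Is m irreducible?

No

Check for roots in 𝔽_2: m(0) = 0 → root; m(1) = 0 → root.
m(0) = 0, so (θ) divides m(θ); m is reducible.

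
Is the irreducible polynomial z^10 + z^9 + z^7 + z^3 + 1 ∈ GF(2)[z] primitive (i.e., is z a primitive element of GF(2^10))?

Write f(z) = z^10 + z^9 + z^7 + z^3 + 1.
|GF(2^10)^×| = 2^10 − 1 = 1023. Prime factorization: 1023 = 3·11·31.
f is primitive ⇔ z has order 1023 in GF(2)[z]/(f), i.e. z^(1023/q) ≠ 1 for each prime q | 1023.
z^(341) mod f = z^9 + z^8 + z^6 + z^5 + z^3 + z^2 + z.
z^(93) mod f = z^9 + z^8 + z^7 + z^6 + z^5 + 1.
z^(33) mod f = z^9 + z^4 + z^3 + z^2.
None equal 1, so z has full order 1023; f is primitive.

Yes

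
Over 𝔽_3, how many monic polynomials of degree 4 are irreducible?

x^(3^4) − x is the product of all monic irreducibles of degree dividing 4; Möbius inversion gives N = (1/4) Σ μ(4/d)·3^d.
Divisors of 4: 1, 2, 4; μ(4/d) for each: 0, -1, 1.
Σ = − 3^2 + 3^4 = 72.
N = 72/4 = 18.

18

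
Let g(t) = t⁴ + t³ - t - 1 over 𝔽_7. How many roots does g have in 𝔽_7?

4

Evaluate at each of the 7 elements of 𝔽_7:
g(0) = 6; g(1) = 0 → root; g(2) = 0 → root; g(3) = 6; g(4) = 0 → root; g(5) = 2; g(6) = 0 → root.
Roots: {1, 2, 4, 6}.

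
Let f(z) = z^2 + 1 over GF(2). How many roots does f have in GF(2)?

1

Evaluate at each of the 2 elements of GF(2):
f(0) = 1; f(1) = 0 → root.
Roots: {1}.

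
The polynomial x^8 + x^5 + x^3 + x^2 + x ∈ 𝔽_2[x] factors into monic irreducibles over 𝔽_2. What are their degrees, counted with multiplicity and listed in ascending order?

Write h(x) = x^8 + x^5 + x^3 + x^2 + x.
Roots in 𝔽_2: h(0) = 0 → root; h(1) = 1.
Linear factors from roots: (x).
Complete factorization: h(x) = (x)·(x^2 + x + 1)^2·(x^3 + x + 1).
Factor degrees with multiplicity: 1 + 2 + 2 + 3 = 8.

1, 2, 2, 3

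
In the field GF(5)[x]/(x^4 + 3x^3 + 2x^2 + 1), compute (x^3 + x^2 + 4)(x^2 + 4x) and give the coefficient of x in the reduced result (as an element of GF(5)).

Multiply in GF(5)[x]: (x^3 + x^2 + 4)·(x^2 + 4x) = x^5 + 4x^3 + 4x^2 + x.
Reduce using x^4 ≡ 2x^3 + 3x^2 + 4 (mod x^4 + 3x^3 + 2x^2 + 1).
Reduced: x^3 + 3.

0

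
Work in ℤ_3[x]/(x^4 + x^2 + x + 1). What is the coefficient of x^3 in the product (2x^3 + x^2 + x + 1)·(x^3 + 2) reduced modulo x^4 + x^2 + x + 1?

2

Multiply in ℤ_3[x]: (2x^3 + x^2 + x + 1)·(x^3 + 2) = 2x^6 + x^5 + x^4 + 2x^3 + 2x^2 + 2x + 2.
Reduce using x^4 ≡ 2x^2 + 2x + 2 (mod x^4 + x^2 + x + 1).
Reduced: 2x^3 + 2x.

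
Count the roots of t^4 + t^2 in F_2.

2

Write h(t) = t^4 + t^2.
Evaluate at each of the 2 elements of F_2:
h(0) = 0 → root; h(1) = 0 → root.
Roots: {0, 1}.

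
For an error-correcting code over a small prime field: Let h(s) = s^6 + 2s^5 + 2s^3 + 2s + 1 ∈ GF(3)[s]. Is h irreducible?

Check for roots in GF(3): h(0) = 1; h(1) = 2; h(2) = 2.
No roots, so no linear factors.
Monic irreducibles of degree 2 over GF(3): s^2 + 1, s^2 + s + 2, s^2 + 2s + 2.
None of them divide h (all give nonzero remainder).
Degree-3 irreducible divisors: test the 8 monic irreducibles of degree 3 over GF(3).
None of them divide h (all give nonzero remainder).
No irreducible factor of degree ≤ 3 exists, so h is irreducible over GF(3).

Yes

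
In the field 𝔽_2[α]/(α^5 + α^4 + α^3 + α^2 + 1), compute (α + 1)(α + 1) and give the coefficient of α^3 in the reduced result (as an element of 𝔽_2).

Multiply in 𝔽_2[α]: (α + 1)·(α + 1) = α^2 + 1.
Reduced: α^2 + 1.

0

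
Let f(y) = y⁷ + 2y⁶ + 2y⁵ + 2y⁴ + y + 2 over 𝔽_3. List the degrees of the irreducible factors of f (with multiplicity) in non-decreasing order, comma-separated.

Roots in 𝔽_3: f(0) = 2; f(1) = 1; f(2) = 2.
Complete factorization: f(y) = (y⁷ + 2y⁶ + 2y⁵ + 2y⁴ + y + 2).
Factor degrees with multiplicity: 7 = 7.

7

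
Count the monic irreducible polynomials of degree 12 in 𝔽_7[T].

1153430600

x^(7^12) − x is the product of all monic irreducibles of degree dividing 12; Möbius inversion gives N = (1/12) Σ μ(12/d)·7^d.
Divisors of 12: 1, 2, 3, 4, 6, 12; μ(12/d) for each: 0, 1, 0, -1, -1, 1.
Σ = 7^2 − 7^4 − 7^6 + 7^12 = 13841167200.
N = 13841167200/12 = 1153430600.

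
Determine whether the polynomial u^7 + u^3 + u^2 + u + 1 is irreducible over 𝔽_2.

Yes

Write g(u) = u^7 + u^3 + u^2 + u + 1.
Check for roots in 𝔽_2: g(0) = 1; g(1) = 1.
No roots, so no linear factors.
Monic irreducibles of degree 2 over GF(2): u^2 + u + 1.
None of them divide g (all give nonzero remainder).
Monic irreducibles of degree 3 over GF(2): u^3 + u + 1, u^3 + u^2 + 1.
None of them divide g (all give nonzero remainder).
No irreducible factor of degree ≤ 3 exists, so g is irreducible over GF(2).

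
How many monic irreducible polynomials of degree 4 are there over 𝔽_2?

By the necklace-counting formula, N_2(4) = (1/4) Σ_{d|4} μ(4/d)·2^d.
Divisors of 4: 1, 2, 4; μ(4/d) for each: 0, -1, 1.
Σ = − 2^2 + 2^4 = 12.
N = 12/4 = 3.

3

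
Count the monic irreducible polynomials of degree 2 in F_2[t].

By the necklace-counting formula, N_2(2) = (1/2) Σ_{d|2} μ(2/d)·2^d.
Divisors of 2: 1, 2; μ(2/d) for each: -1, 1.
Σ = − 2^1 + 2^2 = 2.
N = 2/2 = 1.

1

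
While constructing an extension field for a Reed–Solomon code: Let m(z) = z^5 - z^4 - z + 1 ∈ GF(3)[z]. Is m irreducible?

No

Check for roots in GF(3): m(0) = 1; m(1) = 0 → root; m(2) = 0 → root.
m(1) = 0, so (z − 1) divides m(z); m is reducible.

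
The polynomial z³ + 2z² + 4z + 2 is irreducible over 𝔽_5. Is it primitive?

Yes

Write f(z) = z³ + 2z² + 4z + 2.
|GF(5^3)^×| = 5^3 − 1 = 124. Prime factorization: 124 = 2^2·31.
f is primitive ⇔ z has order 124 in GF(5)[z]/(f), i.e. z^(124/q) ≠ 1 for each prime q | 124.
z^(62) mod f = 4.
z^(4) mod f = z + 4.
None equal 1, so z has full order 124; f is primitive.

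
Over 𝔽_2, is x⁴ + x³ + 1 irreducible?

Write m(x) = x⁴ + x³ + 1.
Check for roots in 𝔽_2: m(0) = 1; m(1) = 1.
No roots, so no linear factors.
Monic irreducibles of degree 2 over GF(2): x² + x + 1.
None of them divide m (all give nonzero remainder).
No irreducible factor of degree ≤ 2 exists, so m is irreducible over GF(2).

Yes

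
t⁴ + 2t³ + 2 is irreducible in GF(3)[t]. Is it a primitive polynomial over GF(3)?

Write f(t) = t⁴ + 2t³ + 2.
|GF(3^4)^×| = 3^4 − 1 = 80. Prime factorization: 80 = 2^4·5.
f is primitive ⇔ t has order 80 in GF(3)[t]/(f), i.e. t^(80/q) ≠ 1 for each prime q | 80.
t^(40) mod f = 2.
t^(16) mod f = 2t² + t + 2.
None equal 1, so t has full order 80; f is primitive.

Yes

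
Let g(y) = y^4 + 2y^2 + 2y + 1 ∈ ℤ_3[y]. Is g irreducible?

Check for roots in ℤ_3: g(0) = 1; g(1) = 0 → root; g(2) = 2.
g(1) = 0, so (y − 1) divides g(y); g is reducible.

No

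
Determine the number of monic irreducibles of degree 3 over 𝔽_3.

Gauss's count: N_{3}(3) = (1/3) Σ_{d|3} μ(3/d)·3^d.
Divisors of 3: 1, 3; μ(3/d) for each: -1, 1.
Σ = − 3^1 + 3^3 = 24.
N = 24/3 = 8.

8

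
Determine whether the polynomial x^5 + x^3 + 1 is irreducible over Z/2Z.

Yes

Write g(x) = x^5 + x^3 + 1.
Check for roots in Z/2Z: g(0) = 1; g(1) = 1.
No roots, so no linear factors.
Monic irreducibles of degree 2 over GF(2): x^2 + x + 1.
None of them divide g (all give nonzero remainder).
No irreducible factor of degree ≤ 2 exists, so g is irreducible over GF(2).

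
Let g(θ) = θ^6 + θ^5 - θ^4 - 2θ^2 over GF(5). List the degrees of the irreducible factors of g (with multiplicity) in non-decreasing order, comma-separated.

1, 1, 2, 2

Roots in GF(5): g(0) = 0 → root; g(1) = 4; g(2) = 2; g(3) = 3; g(4) = 2.
Linear factors from roots: (θ).
Complete factorization: g(θ) = (θ)^2·(θ^2 + 2θ - 1)·(θ^2 - θ + 2).
Factor degrees with multiplicity: 1 + 1 + 2 + 2 = 6.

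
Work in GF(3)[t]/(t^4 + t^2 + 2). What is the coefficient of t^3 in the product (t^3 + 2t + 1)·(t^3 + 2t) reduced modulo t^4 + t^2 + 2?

1

Multiply in GF(3)[t]: (t^3 + 2t + 1)·(t^3 + 2t) = t^6 + t^4 + t^3 + t^2 + 2t.
Reduce using t^4 ≡ 2t^2 + 1 (mod t^4 + t^2 + 2).
Reduced: t^3 + 2t^2 + 2t.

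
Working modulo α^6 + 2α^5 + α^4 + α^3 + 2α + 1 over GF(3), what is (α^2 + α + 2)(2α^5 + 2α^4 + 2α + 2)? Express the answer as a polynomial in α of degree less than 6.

α^5 + 2α^4 + 2α^3 + α + 1

Multiply in GF(3)[α]: (α^2 + α + 2)·(2α^5 + 2α^4 + 2α + 2) = 2α^7 + α^6 + α^4 + 2α^3 + α^2 + 1.
Reduce using α^6 ≡ α^5 + 2α^4 + 2α^3 + α + 2 (mod α^6 + 2α^5 + α^4 + α^3 + 2α + 1).
Reduced: α^5 + 2α^4 + 2α^3 + α + 1.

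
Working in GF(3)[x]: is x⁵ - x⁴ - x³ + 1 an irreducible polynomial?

Write f(x) = x⁵ - x⁴ - x³ + 1.
Check for roots in GF(3): f(0) = 1; f(1) = 0 → root; f(2) = 0 → root.
f(1) = 0, so (x − 1) divides f(x); f is reducible.

No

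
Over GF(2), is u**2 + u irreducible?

No

Write g(u) = u**2 + u.
Check for roots in GF(2): g(0) = 0 → root; g(1) = 0 → root.
g(0) = 0, so (u) divides g(u); g is reducible.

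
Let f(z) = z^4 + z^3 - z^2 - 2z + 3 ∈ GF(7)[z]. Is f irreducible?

Yes

Check for roots in GF(7): f(0) = 3; f(1) = 2; f(2) = 5; f(3) = 5; f(4) = 5; f(5) = 4; f(6) = 4.
No roots, so no linear factors.
Degree-2 irreducible divisors: test the 21 monic irreducibles of degree 2 over GF(7).
None of them divide f (all give nonzero remainder).
No irreducible factor of degree ≤ 2 exists, so f is irreducible over GF(7).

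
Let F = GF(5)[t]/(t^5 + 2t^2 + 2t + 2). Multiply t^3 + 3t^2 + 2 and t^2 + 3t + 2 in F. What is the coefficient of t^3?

1

Multiply in GF(5)[t]: (t^3 + 3t^2 + 2)·(t^2 + 3t + 2) = t^5 + t^4 + t^3 + 3t^2 + t + 4.
Reduce using t^5 ≡ 3t^2 + 3t + 3 (mod t^5 + 2t^2 + 2t + 2).
Reduced: t^4 + t^3 + t^2 + 4t + 2.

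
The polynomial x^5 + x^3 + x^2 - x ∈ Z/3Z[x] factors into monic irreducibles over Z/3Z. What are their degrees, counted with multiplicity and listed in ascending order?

Write f(x) = x^5 + x^3 + x^2 - x.
Roots in Z/3Z: f(0) = 0 → root; f(1) = 2; f(2) = 0 → root.
Linear factors from roots: (x), (x + 1).
Complete factorization: f(x) = (x)·(x + 1)·(x^3 - x^2 - x - 1).
Factor degrees with multiplicity: 1 + 1 + 3 = 5.

1, 1, 3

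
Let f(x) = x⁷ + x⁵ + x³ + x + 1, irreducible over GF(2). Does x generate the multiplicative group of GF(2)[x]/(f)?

|GF(2^7)^×| = 2^7 − 1 = 127. Prime factorization: 127 = 127.
f is primitive ⇔ x has order 127 in GF(2)[x]/(f), i.e. x^(127/q) ≠ 1 for each prime q | 127.
x^(1) mod f = x.
None equal 1, so x has full order 127; f is primitive.

Yes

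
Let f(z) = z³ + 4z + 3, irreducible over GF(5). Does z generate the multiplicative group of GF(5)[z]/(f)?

Yes

|GF(5^3)^×| = 5^3 − 1 = 124. Prime factorization: 124 = 2^2·31.
f is primitive ⇔ z has order 124 in GF(5)[z]/(f), i.e. z^(124/q) ≠ 1 for each prime q | 124.
z^(62) mod f = 4.
z^(4) mod f = z² + 2z.
None equal 1, so z has full order 124; f is primitive.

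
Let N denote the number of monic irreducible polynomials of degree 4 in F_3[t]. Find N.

18

x^(3^4) − x is the product of all monic irreducibles of degree dividing 4; Möbius inversion gives N = (1/4) Σ μ(4/d)·3^d.
Divisors of 4: 1, 2, 4; μ(4/d) for each: 0, -1, 1.
Σ = − 3^2 + 3^4 = 72.
N = 72/4 = 18.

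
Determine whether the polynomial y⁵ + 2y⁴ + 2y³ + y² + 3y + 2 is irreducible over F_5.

Yes

Write m(y) = y⁵ + 2y⁴ + 2y³ + y² + 3y + 2.
Check for roots in F_5: m(0) = 2; m(1) = 1; m(2) = 2; m(3) = 4; m(4) = 4.
No roots, so no linear factors.
Degree-2 irreducible divisors: test the 10 monic irreducibles of degree 2 over GF(5).
None of them divide m (all give nonzero remainder).
No irreducible factor of degree ≤ 2 exists, so m is irreducible over GF(5).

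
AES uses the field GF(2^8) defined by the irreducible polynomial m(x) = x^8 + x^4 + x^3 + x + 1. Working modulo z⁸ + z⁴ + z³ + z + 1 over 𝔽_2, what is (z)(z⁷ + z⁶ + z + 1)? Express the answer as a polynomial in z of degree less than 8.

Multiply in 𝔽_2[z]: (z)·(z⁷ + z⁶ + z + 1) = z⁸ + z⁷ + z² + z.
Reduce using z⁸ ≡ z⁴ + z³ + z + 1 (mod z⁸ + z⁴ + z³ + z + 1).
Reduced: z⁷ + z⁴ + z³ + z² + 1.

z^7 + z^4 + z^3 + z^2 + 1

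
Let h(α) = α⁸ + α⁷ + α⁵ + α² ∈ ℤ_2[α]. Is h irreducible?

No

Check for roots in ℤ_2: h(0) = 0 → root; h(1) = 0 → root.
h(0) = 0, so (α) divides h(α); h is reducible.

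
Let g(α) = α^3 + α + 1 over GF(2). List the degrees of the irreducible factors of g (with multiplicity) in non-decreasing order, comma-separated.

Roots in GF(2): g(0) = 1; g(1) = 1.
Complete factorization: g(α) = (α^3 + α + 1).
Factor degrees with multiplicity: 3 = 3.

3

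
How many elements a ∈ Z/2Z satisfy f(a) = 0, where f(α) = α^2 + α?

Evaluate at each of the 2 elements of Z/2Z:
f(0) = 0 → root; f(1) = 0 → root.
Roots: {0, 1}.

2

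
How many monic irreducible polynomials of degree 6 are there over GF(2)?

9

Gauss's count: N_{2}(6) = (1/6) Σ_{d|6} μ(6/d)·2^d.
Divisors of 6: 1, 2, 3, 6; μ(6/d) for each: 1, -1, -1, 1.
Σ = 2^1 − 2^2 − 2^3 + 2^6 = 54.
N = 54/6 = 9.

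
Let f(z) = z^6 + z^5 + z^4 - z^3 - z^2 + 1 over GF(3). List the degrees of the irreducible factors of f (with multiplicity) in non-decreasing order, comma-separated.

Roots in GF(3): f(0) = 1; f(1) = 2; f(2) = 2.
Complete factorization: f(z) = (z^6 + z^5 + z^4 - z^3 - z^2 + 1).
Factor degrees with multiplicity: 6 = 6.

6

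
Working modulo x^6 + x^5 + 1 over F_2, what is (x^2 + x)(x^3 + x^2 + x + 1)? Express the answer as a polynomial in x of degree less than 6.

Multiply in F_2[x]: (x^2 + x)·(x^3 + x^2 + x + 1) = x^5 + x.
Reduced: x^5 + x.

x^5 + x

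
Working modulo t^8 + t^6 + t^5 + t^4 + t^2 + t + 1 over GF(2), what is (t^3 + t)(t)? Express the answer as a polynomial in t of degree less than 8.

t^4 + t^2

Multiply in GF(2)[t]: (t^3 + t)·(t) = t^4 + t^2.
Reduced: t^4 + t^2.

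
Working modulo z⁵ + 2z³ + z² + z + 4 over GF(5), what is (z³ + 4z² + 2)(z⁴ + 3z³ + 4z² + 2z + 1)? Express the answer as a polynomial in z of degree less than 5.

4z^3 + 2z^2 + 2z + 1

Multiply in GF(5)[z]: (z³ + 4z² + 2)·(z⁴ + 3z³ + 4z² + 2z + 1) = z⁷ + 2z⁶ + z⁵ + 2z² + 4z + 2.
Reduce using z⁵ ≡ 3z³ + 4z² + 4z + 1 (mod z⁵ + 2z³ + z² + z + 4).
Reduced: 4z³ + 2z² + 2z + 1.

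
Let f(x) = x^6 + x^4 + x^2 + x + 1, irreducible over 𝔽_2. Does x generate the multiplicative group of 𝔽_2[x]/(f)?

|GF(2^6)^×| = 2^6 − 1 = 63. Prime factorization: 63 = 3^2·7.
f is primitive ⇔ x has order 63 in GF(2)[x]/(f), i.e. x^(63/q) ≠ 1 for each prime q | 63.
x^(21) mod f = 1
x^(9) mod f = x^4 + x^2 + x.
Since x^(21) = 1, the order of x divides 21 < 63; not primitive.

No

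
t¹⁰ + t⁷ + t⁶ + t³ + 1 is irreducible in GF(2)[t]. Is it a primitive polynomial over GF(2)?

No

Write f(t) = t¹⁰ + t⁷ + t⁶ + t³ + 1.
|GF(2^10)^×| = 2^10 − 1 = 1023. Prime factorization: 1023 = 3·11·31.
f is primitive ⇔ t has order 1023 in GF(2)[t]/(f), i.e. t^(1023/q) ≠ 1 for each prime q | 1023.
t^(341) mod f = 1
t^(93) mod f = t⁸ + t⁷ + t⁶ + t⁵ + t⁴ + t².
t^(33) mod f = t⁹ + t⁷ + t⁶ + t⁵ + t⁴ + t + 1.
Since t^(341) = 1, the order of t divides 341 < 1023; not primitive.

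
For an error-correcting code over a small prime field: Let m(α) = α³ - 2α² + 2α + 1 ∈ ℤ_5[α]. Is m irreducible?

Check for roots in ℤ_5: m(0) = 1; m(1) = 2; m(2) = 0 → root; m(3) = 1; m(4) = 1.
m(2) = 0, so (α − 2) divides m(α); m is reducible.

No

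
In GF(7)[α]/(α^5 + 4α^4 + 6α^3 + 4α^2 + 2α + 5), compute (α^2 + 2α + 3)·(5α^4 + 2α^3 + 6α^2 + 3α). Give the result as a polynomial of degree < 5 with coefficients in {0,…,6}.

6α^4 + 4α^2 + 5

Multiply in GF(7)[α]: (α^2 + 2α + 3)·(5α^4 + 2α^3 + 6α^2 + 3α) = 5α^6 + 5α^5 + 4α^4 + 3α^2 + 2α.
Reduce using α^5 ≡ 3α^4 + α^3 + 3α^2 + 5α + 2 (mod α^5 + 4α^4 + 6α^3 + 4α^2 + 2α + 5).
Reduced: 6α^4 + 4α^2 + 5.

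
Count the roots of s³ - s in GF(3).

3

Write P(s) = s³ - s.
Evaluate at each of the 3 elements of GF(3):
P(0) = 0 → root; P(1) = 0 → root; P(2) = 0 → root.
Roots: {0, 1, 2}.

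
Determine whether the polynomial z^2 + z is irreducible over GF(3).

No

Write g(z) = z^2 + z.
Check for roots in GF(3): g(0) = 0 → root; g(1) = 2; g(2) = 0 → root.
g(0) = 0, so (z) divides g(z); g is reducible.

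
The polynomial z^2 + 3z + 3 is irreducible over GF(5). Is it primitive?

Write f(z) = z^2 + 3z + 3.
|GF(5^2)^×| = 5^2 − 1 = 24. Prime factorization: 24 = 2^3·3.
f is primitive ⇔ z has order 24 in GF(5)[z]/(f), i.e. z^(24/q) ≠ 1 for each prime q | 24.
z^(12) mod f = 4.
z^(8) mod f = z + 1.
None equal 1, so z has full order 24; f is primitive.

Yes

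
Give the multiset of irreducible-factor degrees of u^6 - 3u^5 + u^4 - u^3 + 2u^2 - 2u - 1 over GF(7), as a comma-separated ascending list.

Write f(u) = u^6 - 3u^5 + u^4 - u^3 + 2u^2 - 2u - 1.
Linear factors from roots: (u - 2), (u + 3).
Complete factorization: f(u) = (u + 3)·(u - 2)·(u^2 + u - 3)·(u^2 + 2u - 2).
Factor degrees with multiplicity: 1 + 1 + 2 + 2 = 6.

1, 1, 2, 2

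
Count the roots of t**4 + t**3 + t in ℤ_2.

1

Write P(t) = t**4 + t**3 + t.
Evaluate at each of the 2 elements of ℤ_2:
P(0) = 0 → root; P(1) = 1.
Roots: {0}.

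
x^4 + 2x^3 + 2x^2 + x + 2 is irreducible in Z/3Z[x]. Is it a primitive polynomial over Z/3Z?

Yes

Write f(x) = x^4 + 2x^3 + 2x^2 + x + 2.
|GF(3^4)^×| = 3^4 − 1 = 80. Prime factorization: 80 = 2^4·5.
f is primitive ⇔ x has order 80 in GF(3)[x]/(f), i.e. x^(80/q) ≠ 1 for each prime q | 80.
x^(40) mod f = 2.
x^(16) mod f = x^2 + 2x.
None equal 1, so x has full order 80; f is primitive.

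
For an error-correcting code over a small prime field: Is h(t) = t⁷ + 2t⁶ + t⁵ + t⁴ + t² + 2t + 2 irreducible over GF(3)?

Yes

Check for roots in GF(3): h(0) = 2; h(1) = 1; h(2) = 2.
No roots, so no linear factors.
Monic irreducibles of degree 2 over GF(3): t² + 1, t² + t + 2, t² + 2t + 2.
None of them divide h (all give nonzero remainder).
Degree-3 irreducible divisors: test the 8 monic irreducibles of degree 3 over GF(3).
None of them divide h (all give nonzero remainder).
No irreducible factor of degree ≤ 3 exists, so h is irreducible over GF(3).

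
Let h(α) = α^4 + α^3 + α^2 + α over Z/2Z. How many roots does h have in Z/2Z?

2

Evaluate at each of the 2 elements of Z/2Z:
h(0) = 0 → root; h(1) = 0 → root.
Roots: {0, 1}.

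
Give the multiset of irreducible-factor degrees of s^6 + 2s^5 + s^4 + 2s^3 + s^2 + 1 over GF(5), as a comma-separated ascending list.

1, 1, 1, 3

Write f(s) = s^6 + 2s^5 + s^4 + 2s^3 + s^2 + 1.
Roots in GF(5): f(0) = 1; f(1) = 3; f(2) = 0 → root; f(3) = 0 → root; f(4) = 0 → root.
Linear factors from roots: (s + 3), (s + 2), (s + 1).
Complete factorization: f(s) = (s + 1)·(s + 2)·(s + 3)·(s^3 + s^2 + 4s + 1).
Factor degrees with multiplicity: 1 + 1 + 1 + 3 = 6.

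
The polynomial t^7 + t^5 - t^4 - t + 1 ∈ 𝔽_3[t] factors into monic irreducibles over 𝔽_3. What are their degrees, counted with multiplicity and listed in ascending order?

7

Write h(t) = t^7 + t^5 - t^4 - t + 1.
Roots in 𝔽_3: h(0) = 1; h(1) = 1; h(2) = 2.
Complete factorization: h(t) = (t^7 + t^5 - t^4 - t + 1).
Factor degrees with multiplicity: 7 = 7.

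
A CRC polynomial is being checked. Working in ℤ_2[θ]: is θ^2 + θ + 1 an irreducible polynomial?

Yes

Write P(θ) = θ^2 + θ + 1.
Check for roots in ℤ_2: P(0) = 1; P(1) = 1.
No roots. A degree-2 polynomial over a field with no linear factor is irreducible.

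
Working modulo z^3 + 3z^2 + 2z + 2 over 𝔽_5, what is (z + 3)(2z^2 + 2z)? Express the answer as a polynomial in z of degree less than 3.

2z^2 + 2z + 1

Multiply in 𝔽_5[z]: (z + 3)·(2z^2 + 2z) = 2z^3 + 3z^2 + z.
Reduce using z^3 ≡ 2z^2 + 3z + 3 (mod z^3 + 3z^2 + 2z + 2).
Reduced: 2z^2 + 2z + 1.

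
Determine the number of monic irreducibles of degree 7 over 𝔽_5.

11160

x^(5^7) − x is the product of all monic irreducibles of degree dividing 7; Möbius inversion gives N = (1/7) Σ μ(7/d)·5^d.
Divisors of 7: 1, 7; μ(7/d) for each: -1, 1.
Σ = − 5^1 + 5^7 = 78120.
N = 78120/7 = 11160.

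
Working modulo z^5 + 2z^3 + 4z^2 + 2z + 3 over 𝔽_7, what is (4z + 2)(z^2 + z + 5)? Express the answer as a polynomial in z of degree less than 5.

Multiply in 𝔽_7[z]: (4z + 2)·(z^2 + z + 5) = 4z^3 + 6z^2 + z + 3.
Reduced: 4z^3 + 6z^2 + z + 3.

4z^3 + 6z^2 + z + 3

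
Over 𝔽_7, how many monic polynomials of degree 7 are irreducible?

117648

Gauss's count: N_{7}(7) = (1/7) Σ_{d|7} μ(7/d)·7^d.
Divisors of 7: 1, 7; μ(7/d) for each: -1, 1.
Σ = − 7^1 + 7^7 = 823536.
N = 823536/7 = 117648.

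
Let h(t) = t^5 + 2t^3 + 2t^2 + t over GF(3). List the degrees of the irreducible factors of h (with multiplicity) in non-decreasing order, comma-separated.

1, 1, 3

Roots in GF(3): h(0) = 0 → root; h(1) = 0 → root; h(2) = 1.
Linear factors from roots: (t), (t + 2).
Complete factorization: h(t) = (t)·(t + 2)·(t^3 + t^2 + 2).
Factor degrees with multiplicity: 1 + 1 + 3 = 5.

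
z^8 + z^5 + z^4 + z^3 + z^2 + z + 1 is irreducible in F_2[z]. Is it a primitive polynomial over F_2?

No

Write f(z) = z^8 + z^5 + z^4 + z^3 + z^2 + z + 1.
|GF(2^8)^×| = 2^8 − 1 = 255. Prime factorization: 255 = 3·5·17.
f is primitive ⇔ z has order 255 in GF(2)[z]/(f), i.e. z^(255/q) ≠ 1 for each prime q | 255.
z^(85) mod f = 1
z^(51) mod f = z^7 + z^5 + z^3 + z^2 + z + 1.
z^(15) mod f = z^6 + z^3 + z + 1.
Since z^(85) = 1, the order of z divides 85 < 255; not primitive.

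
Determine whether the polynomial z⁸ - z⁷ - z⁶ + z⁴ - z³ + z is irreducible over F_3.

No

Write m(z) = z⁸ - z⁷ - z⁶ + z⁴ - z³ + z.
Check for roots in F_3: m(0) = 0 → root; m(1) = 0 → root; m(2) = 2.
m(0) = 0, so (z) divides m(z); m is reducible.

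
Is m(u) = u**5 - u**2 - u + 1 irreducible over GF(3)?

Check for roots in GF(3): m(0) = 1; m(1) = 0 → root; m(2) = 0 → root.
m(1) = 0, so (u − 1) divides m(u); m is reducible.

No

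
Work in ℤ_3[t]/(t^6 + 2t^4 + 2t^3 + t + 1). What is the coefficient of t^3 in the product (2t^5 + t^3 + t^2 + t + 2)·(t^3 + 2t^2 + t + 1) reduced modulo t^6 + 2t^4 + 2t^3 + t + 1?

Multiply in ℤ_3[t]: (2t^5 + t^3 + t^2 + t + 2)·(t^3 + 2t^2 + t + 1) = 2t^8 + t^7 + 2t^5 + t^4 + 2.
Reduce using t^6 ≡ t^4 + t^3 + 2t + 2 (mod t^6 + 2t^4 + 2t^3 + t + 1).
Reduced: 2t^5 + t^4.

0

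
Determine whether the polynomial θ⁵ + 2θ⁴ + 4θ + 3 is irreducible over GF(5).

Write P(θ) = θ⁵ + 2θ⁴ + 4θ + 3.
Check for roots in GF(5): P(0) = 3; P(1) = 0 → root; P(2) = 0 → root; P(3) = 0 → root; P(4) = 0 → root.
P(1) = 0, so (θ − 1) divides P(θ); P is reducible.

No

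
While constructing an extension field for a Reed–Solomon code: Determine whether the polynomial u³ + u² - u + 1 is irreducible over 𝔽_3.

Write P(u) = u³ + u² - u + 1.
Check for roots in 𝔽_3: P(0) = 1; P(1) = 2; P(2) = 2.
No roots. A degree-3 polynomial over a field with no linear factor is irreducible.

Yes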